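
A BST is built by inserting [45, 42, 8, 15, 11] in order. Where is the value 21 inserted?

Starting tree (level order): [45, 42, None, 8, None, None, 15, 11]
Insertion path: 45 -> 42 -> 8 -> 15
Result: insert 21 as right child of 15
Final tree (level order): [45, 42, None, 8, None, None, 15, 11, 21]


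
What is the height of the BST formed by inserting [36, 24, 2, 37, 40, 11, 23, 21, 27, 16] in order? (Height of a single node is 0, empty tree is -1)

Insertion order: [36, 24, 2, 37, 40, 11, 23, 21, 27, 16]
Tree (level-order array): [36, 24, 37, 2, 27, None, 40, None, 11, None, None, None, None, None, 23, 21, None, 16]
Compute height bottom-up (empty subtree = -1):
  height(16) = 1 + max(-1, -1) = 0
  height(21) = 1 + max(0, -1) = 1
  height(23) = 1 + max(1, -1) = 2
  height(11) = 1 + max(-1, 2) = 3
  height(2) = 1 + max(-1, 3) = 4
  height(27) = 1 + max(-1, -1) = 0
  height(24) = 1 + max(4, 0) = 5
  height(40) = 1 + max(-1, -1) = 0
  height(37) = 1 + max(-1, 0) = 1
  height(36) = 1 + max(5, 1) = 6
Height = 6


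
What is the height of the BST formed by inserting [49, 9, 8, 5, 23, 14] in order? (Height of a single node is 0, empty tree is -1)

Insertion order: [49, 9, 8, 5, 23, 14]
Tree (level-order array): [49, 9, None, 8, 23, 5, None, 14]
Compute height bottom-up (empty subtree = -1):
  height(5) = 1 + max(-1, -1) = 0
  height(8) = 1 + max(0, -1) = 1
  height(14) = 1 + max(-1, -1) = 0
  height(23) = 1 + max(0, -1) = 1
  height(9) = 1 + max(1, 1) = 2
  height(49) = 1 + max(2, -1) = 3
Height = 3


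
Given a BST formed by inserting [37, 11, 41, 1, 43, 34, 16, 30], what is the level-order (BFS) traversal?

Tree insertion order: [37, 11, 41, 1, 43, 34, 16, 30]
Tree (level-order array): [37, 11, 41, 1, 34, None, 43, None, None, 16, None, None, None, None, 30]
BFS from the root, enqueuing left then right child of each popped node:
  queue [37] -> pop 37, enqueue [11, 41], visited so far: [37]
  queue [11, 41] -> pop 11, enqueue [1, 34], visited so far: [37, 11]
  queue [41, 1, 34] -> pop 41, enqueue [43], visited so far: [37, 11, 41]
  queue [1, 34, 43] -> pop 1, enqueue [none], visited so far: [37, 11, 41, 1]
  queue [34, 43] -> pop 34, enqueue [16], visited so far: [37, 11, 41, 1, 34]
  queue [43, 16] -> pop 43, enqueue [none], visited so far: [37, 11, 41, 1, 34, 43]
  queue [16] -> pop 16, enqueue [30], visited so far: [37, 11, 41, 1, 34, 43, 16]
  queue [30] -> pop 30, enqueue [none], visited so far: [37, 11, 41, 1, 34, 43, 16, 30]
Result: [37, 11, 41, 1, 34, 43, 16, 30]


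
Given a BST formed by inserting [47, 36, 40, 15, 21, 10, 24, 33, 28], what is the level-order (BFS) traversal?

Tree insertion order: [47, 36, 40, 15, 21, 10, 24, 33, 28]
Tree (level-order array): [47, 36, None, 15, 40, 10, 21, None, None, None, None, None, 24, None, 33, 28]
BFS from the root, enqueuing left then right child of each popped node:
  queue [47] -> pop 47, enqueue [36], visited so far: [47]
  queue [36] -> pop 36, enqueue [15, 40], visited so far: [47, 36]
  queue [15, 40] -> pop 15, enqueue [10, 21], visited so far: [47, 36, 15]
  queue [40, 10, 21] -> pop 40, enqueue [none], visited so far: [47, 36, 15, 40]
  queue [10, 21] -> pop 10, enqueue [none], visited so far: [47, 36, 15, 40, 10]
  queue [21] -> pop 21, enqueue [24], visited so far: [47, 36, 15, 40, 10, 21]
  queue [24] -> pop 24, enqueue [33], visited so far: [47, 36, 15, 40, 10, 21, 24]
  queue [33] -> pop 33, enqueue [28], visited so far: [47, 36, 15, 40, 10, 21, 24, 33]
  queue [28] -> pop 28, enqueue [none], visited so far: [47, 36, 15, 40, 10, 21, 24, 33, 28]
Result: [47, 36, 15, 40, 10, 21, 24, 33, 28]


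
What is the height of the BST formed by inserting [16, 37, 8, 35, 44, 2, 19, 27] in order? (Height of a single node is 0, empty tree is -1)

Insertion order: [16, 37, 8, 35, 44, 2, 19, 27]
Tree (level-order array): [16, 8, 37, 2, None, 35, 44, None, None, 19, None, None, None, None, 27]
Compute height bottom-up (empty subtree = -1):
  height(2) = 1 + max(-1, -1) = 0
  height(8) = 1 + max(0, -1) = 1
  height(27) = 1 + max(-1, -1) = 0
  height(19) = 1 + max(-1, 0) = 1
  height(35) = 1 + max(1, -1) = 2
  height(44) = 1 + max(-1, -1) = 0
  height(37) = 1 + max(2, 0) = 3
  height(16) = 1 + max(1, 3) = 4
Height = 4


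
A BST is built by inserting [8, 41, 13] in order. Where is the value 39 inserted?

Starting tree (level order): [8, None, 41, 13]
Insertion path: 8 -> 41 -> 13
Result: insert 39 as right child of 13
Final tree (level order): [8, None, 41, 13, None, None, 39]


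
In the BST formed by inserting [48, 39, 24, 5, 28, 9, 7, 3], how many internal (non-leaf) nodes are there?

Tree built from: [48, 39, 24, 5, 28, 9, 7, 3]
Tree (level-order array): [48, 39, None, 24, None, 5, 28, 3, 9, None, None, None, None, 7]
Rule: An internal node has at least one child.
Per-node child counts:
  node 48: 1 child(ren)
  node 39: 1 child(ren)
  node 24: 2 child(ren)
  node 5: 2 child(ren)
  node 3: 0 child(ren)
  node 9: 1 child(ren)
  node 7: 0 child(ren)
  node 28: 0 child(ren)
Matching nodes: [48, 39, 24, 5, 9]
Count of internal (non-leaf) nodes: 5


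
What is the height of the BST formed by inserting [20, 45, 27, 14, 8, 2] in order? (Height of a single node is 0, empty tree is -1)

Insertion order: [20, 45, 27, 14, 8, 2]
Tree (level-order array): [20, 14, 45, 8, None, 27, None, 2]
Compute height bottom-up (empty subtree = -1):
  height(2) = 1 + max(-1, -1) = 0
  height(8) = 1 + max(0, -1) = 1
  height(14) = 1 + max(1, -1) = 2
  height(27) = 1 + max(-1, -1) = 0
  height(45) = 1 + max(0, -1) = 1
  height(20) = 1 + max(2, 1) = 3
Height = 3


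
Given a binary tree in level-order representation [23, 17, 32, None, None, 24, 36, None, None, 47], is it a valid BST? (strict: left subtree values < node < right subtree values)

Level-order array: [23, 17, 32, None, None, 24, 36, None, None, 47]
Validate using subtree bounds (lo, hi): at each node, require lo < value < hi,
then recurse left with hi=value and right with lo=value.
Preorder trace (stopping at first violation):
  at node 23 with bounds (-inf, +inf): OK
  at node 17 with bounds (-inf, 23): OK
  at node 32 with bounds (23, +inf): OK
  at node 24 with bounds (23, 32): OK
  at node 36 with bounds (32, +inf): OK
  at node 47 with bounds (32, 36): VIOLATION
Node 47 violates its bound: not (32 < 47 < 36).
Result: Not a valid BST


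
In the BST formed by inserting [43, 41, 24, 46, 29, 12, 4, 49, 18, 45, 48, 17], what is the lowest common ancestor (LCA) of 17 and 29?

Tree insertion order: [43, 41, 24, 46, 29, 12, 4, 49, 18, 45, 48, 17]
Tree (level-order array): [43, 41, 46, 24, None, 45, 49, 12, 29, None, None, 48, None, 4, 18, None, None, None, None, None, None, 17]
In a BST, the LCA of p=17, q=29 is the first node v on the
root-to-leaf path with p <= v <= q (go left if both < v, right if both > v).
Walk from root:
  at 43: both 17 and 29 < 43, go left
  at 41: both 17 and 29 < 41, go left
  at 24: 17 <= 24 <= 29, this is the LCA
LCA = 24


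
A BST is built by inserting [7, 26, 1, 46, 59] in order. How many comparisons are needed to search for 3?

Search path for 3: 7 -> 1
Found: False
Comparisons: 2


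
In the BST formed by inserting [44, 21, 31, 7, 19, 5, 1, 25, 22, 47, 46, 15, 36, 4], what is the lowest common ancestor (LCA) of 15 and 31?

Tree insertion order: [44, 21, 31, 7, 19, 5, 1, 25, 22, 47, 46, 15, 36, 4]
Tree (level-order array): [44, 21, 47, 7, 31, 46, None, 5, 19, 25, 36, None, None, 1, None, 15, None, 22, None, None, None, None, 4]
In a BST, the LCA of p=15, q=31 is the first node v on the
root-to-leaf path with p <= v <= q (go left if both < v, right if both > v).
Walk from root:
  at 44: both 15 and 31 < 44, go left
  at 21: 15 <= 21 <= 31, this is the LCA
LCA = 21


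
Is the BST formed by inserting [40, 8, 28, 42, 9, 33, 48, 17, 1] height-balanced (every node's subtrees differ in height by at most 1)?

Tree (level-order array): [40, 8, 42, 1, 28, None, 48, None, None, 9, 33, None, None, None, 17]
Definition: a tree is height-balanced if, at every node, |h(left) - h(right)| <= 1 (empty subtree has height -1).
Bottom-up per-node check:
  node 1: h_left=-1, h_right=-1, diff=0 [OK], height=0
  node 17: h_left=-1, h_right=-1, diff=0 [OK], height=0
  node 9: h_left=-1, h_right=0, diff=1 [OK], height=1
  node 33: h_left=-1, h_right=-1, diff=0 [OK], height=0
  node 28: h_left=1, h_right=0, diff=1 [OK], height=2
  node 8: h_left=0, h_right=2, diff=2 [FAIL (|0-2|=2 > 1)], height=3
  node 48: h_left=-1, h_right=-1, diff=0 [OK], height=0
  node 42: h_left=-1, h_right=0, diff=1 [OK], height=1
  node 40: h_left=3, h_right=1, diff=2 [FAIL (|3-1|=2 > 1)], height=4
Node 8 violates the condition: |0 - 2| = 2 > 1.
Result: Not balanced


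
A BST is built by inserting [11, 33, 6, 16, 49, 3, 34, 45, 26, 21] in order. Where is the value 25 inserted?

Starting tree (level order): [11, 6, 33, 3, None, 16, 49, None, None, None, 26, 34, None, 21, None, None, 45]
Insertion path: 11 -> 33 -> 16 -> 26 -> 21
Result: insert 25 as right child of 21
Final tree (level order): [11, 6, 33, 3, None, 16, 49, None, None, None, 26, 34, None, 21, None, None, 45, None, 25]


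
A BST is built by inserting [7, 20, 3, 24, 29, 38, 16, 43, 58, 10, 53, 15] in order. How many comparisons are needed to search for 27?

Search path for 27: 7 -> 20 -> 24 -> 29
Found: False
Comparisons: 4


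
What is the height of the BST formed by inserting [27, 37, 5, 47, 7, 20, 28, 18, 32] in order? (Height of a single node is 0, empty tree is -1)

Insertion order: [27, 37, 5, 47, 7, 20, 28, 18, 32]
Tree (level-order array): [27, 5, 37, None, 7, 28, 47, None, 20, None, 32, None, None, 18]
Compute height bottom-up (empty subtree = -1):
  height(18) = 1 + max(-1, -1) = 0
  height(20) = 1 + max(0, -1) = 1
  height(7) = 1 + max(-1, 1) = 2
  height(5) = 1 + max(-1, 2) = 3
  height(32) = 1 + max(-1, -1) = 0
  height(28) = 1 + max(-1, 0) = 1
  height(47) = 1 + max(-1, -1) = 0
  height(37) = 1 + max(1, 0) = 2
  height(27) = 1 + max(3, 2) = 4
Height = 4


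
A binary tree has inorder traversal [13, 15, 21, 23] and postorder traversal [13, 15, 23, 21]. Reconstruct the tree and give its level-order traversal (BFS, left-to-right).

Inorder:   [13, 15, 21, 23]
Postorder: [13, 15, 23, 21]
Algorithm: postorder visits root last, so walk postorder right-to-left;
each value is the root of the current inorder slice — split it at that
value, recurse on the right subtree first, then the left.
Recursive splits:
  root=21; inorder splits into left=[13, 15], right=[23]
  root=23; inorder splits into left=[], right=[]
  root=15; inorder splits into left=[13], right=[]
  root=13; inorder splits into left=[], right=[]
Reconstructed level-order: [21, 15, 23, 13]


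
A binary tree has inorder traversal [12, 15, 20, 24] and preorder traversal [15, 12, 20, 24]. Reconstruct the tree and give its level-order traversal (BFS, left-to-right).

Inorder:  [12, 15, 20, 24]
Preorder: [15, 12, 20, 24]
Algorithm: preorder visits root first, so consume preorder in order;
for each root, split the current inorder slice at that value into
left-subtree inorder and right-subtree inorder, then recurse.
Recursive splits:
  root=15; inorder splits into left=[12], right=[20, 24]
  root=12; inorder splits into left=[], right=[]
  root=20; inorder splits into left=[], right=[24]
  root=24; inorder splits into left=[], right=[]
Reconstructed level-order: [15, 12, 20, 24]


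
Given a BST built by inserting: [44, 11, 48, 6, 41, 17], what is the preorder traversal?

Tree insertion order: [44, 11, 48, 6, 41, 17]
Tree (level-order array): [44, 11, 48, 6, 41, None, None, None, None, 17]
Preorder traversal: [44, 11, 6, 41, 17, 48]


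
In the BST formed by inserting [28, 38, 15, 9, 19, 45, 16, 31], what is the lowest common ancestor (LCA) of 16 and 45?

Tree insertion order: [28, 38, 15, 9, 19, 45, 16, 31]
Tree (level-order array): [28, 15, 38, 9, 19, 31, 45, None, None, 16]
In a BST, the LCA of p=16, q=45 is the first node v on the
root-to-leaf path with p <= v <= q (go left if both < v, right if both > v).
Walk from root:
  at 28: 16 <= 28 <= 45, this is the LCA
LCA = 28


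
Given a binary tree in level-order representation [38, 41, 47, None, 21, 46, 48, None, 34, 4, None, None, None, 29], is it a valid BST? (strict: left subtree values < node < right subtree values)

Level-order array: [38, 41, 47, None, 21, 46, 48, None, 34, 4, None, None, None, 29]
Validate using subtree bounds (lo, hi): at each node, require lo < value < hi,
then recurse left with hi=value and right with lo=value.
Preorder trace (stopping at first violation):
  at node 38 with bounds (-inf, +inf): OK
  at node 41 with bounds (-inf, 38): VIOLATION
Node 41 violates its bound: not (-inf < 41 < 38).
Result: Not a valid BST


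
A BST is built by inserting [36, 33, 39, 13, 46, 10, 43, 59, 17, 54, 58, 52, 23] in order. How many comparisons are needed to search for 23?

Search path for 23: 36 -> 33 -> 13 -> 17 -> 23
Found: True
Comparisons: 5


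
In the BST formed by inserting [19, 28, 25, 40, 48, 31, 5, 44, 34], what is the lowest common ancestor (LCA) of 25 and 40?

Tree insertion order: [19, 28, 25, 40, 48, 31, 5, 44, 34]
Tree (level-order array): [19, 5, 28, None, None, 25, 40, None, None, 31, 48, None, 34, 44]
In a BST, the LCA of p=25, q=40 is the first node v on the
root-to-leaf path with p <= v <= q (go left if both < v, right if both > v).
Walk from root:
  at 19: both 25 and 40 > 19, go right
  at 28: 25 <= 28 <= 40, this is the LCA
LCA = 28


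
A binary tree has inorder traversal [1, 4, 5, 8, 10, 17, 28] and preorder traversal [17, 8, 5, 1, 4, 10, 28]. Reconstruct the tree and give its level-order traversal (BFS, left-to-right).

Inorder:  [1, 4, 5, 8, 10, 17, 28]
Preorder: [17, 8, 5, 1, 4, 10, 28]
Algorithm: preorder visits root first, so consume preorder in order;
for each root, split the current inorder slice at that value into
left-subtree inorder and right-subtree inorder, then recurse.
Recursive splits:
  root=17; inorder splits into left=[1, 4, 5, 8, 10], right=[28]
  root=8; inorder splits into left=[1, 4, 5], right=[10]
  root=5; inorder splits into left=[1, 4], right=[]
  root=1; inorder splits into left=[], right=[4]
  root=4; inorder splits into left=[], right=[]
  root=10; inorder splits into left=[], right=[]
  root=28; inorder splits into left=[], right=[]
Reconstructed level-order: [17, 8, 28, 5, 10, 1, 4]


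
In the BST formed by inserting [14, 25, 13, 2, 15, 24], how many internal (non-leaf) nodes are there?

Tree built from: [14, 25, 13, 2, 15, 24]
Tree (level-order array): [14, 13, 25, 2, None, 15, None, None, None, None, 24]
Rule: An internal node has at least one child.
Per-node child counts:
  node 14: 2 child(ren)
  node 13: 1 child(ren)
  node 2: 0 child(ren)
  node 25: 1 child(ren)
  node 15: 1 child(ren)
  node 24: 0 child(ren)
Matching nodes: [14, 13, 25, 15]
Count of internal (non-leaf) nodes: 4


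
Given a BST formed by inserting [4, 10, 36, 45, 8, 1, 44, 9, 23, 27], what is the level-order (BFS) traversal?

Tree insertion order: [4, 10, 36, 45, 8, 1, 44, 9, 23, 27]
Tree (level-order array): [4, 1, 10, None, None, 8, 36, None, 9, 23, 45, None, None, None, 27, 44]
BFS from the root, enqueuing left then right child of each popped node:
  queue [4] -> pop 4, enqueue [1, 10], visited so far: [4]
  queue [1, 10] -> pop 1, enqueue [none], visited so far: [4, 1]
  queue [10] -> pop 10, enqueue [8, 36], visited so far: [4, 1, 10]
  queue [8, 36] -> pop 8, enqueue [9], visited so far: [4, 1, 10, 8]
  queue [36, 9] -> pop 36, enqueue [23, 45], visited so far: [4, 1, 10, 8, 36]
  queue [9, 23, 45] -> pop 9, enqueue [none], visited so far: [4, 1, 10, 8, 36, 9]
  queue [23, 45] -> pop 23, enqueue [27], visited so far: [4, 1, 10, 8, 36, 9, 23]
  queue [45, 27] -> pop 45, enqueue [44], visited so far: [4, 1, 10, 8, 36, 9, 23, 45]
  queue [27, 44] -> pop 27, enqueue [none], visited so far: [4, 1, 10, 8, 36, 9, 23, 45, 27]
  queue [44] -> pop 44, enqueue [none], visited so far: [4, 1, 10, 8, 36, 9, 23, 45, 27, 44]
Result: [4, 1, 10, 8, 36, 9, 23, 45, 27, 44]


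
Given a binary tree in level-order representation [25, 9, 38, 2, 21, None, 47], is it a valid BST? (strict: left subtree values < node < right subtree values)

Level-order array: [25, 9, 38, 2, 21, None, 47]
Validate using subtree bounds (lo, hi): at each node, require lo < value < hi,
then recurse left with hi=value and right with lo=value.
Preorder trace (stopping at first violation):
  at node 25 with bounds (-inf, +inf): OK
  at node 9 with bounds (-inf, 25): OK
  at node 2 with bounds (-inf, 9): OK
  at node 21 with bounds (9, 25): OK
  at node 38 with bounds (25, +inf): OK
  at node 47 with bounds (38, +inf): OK
No violation found at any node.
Result: Valid BST


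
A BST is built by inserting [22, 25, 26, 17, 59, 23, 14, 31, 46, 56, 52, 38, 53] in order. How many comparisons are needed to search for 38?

Search path for 38: 22 -> 25 -> 26 -> 59 -> 31 -> 46 -> 38
Found: True
Comparisons: 7


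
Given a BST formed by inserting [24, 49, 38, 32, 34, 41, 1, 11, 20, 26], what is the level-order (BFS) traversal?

Tree insertion order: [24, 49, 38, 32, 34, 41, 1, 11, 20, 26]
Tree (level-order array): [24, 1, 49, None, 11, 38, None, None, 20, 32, 41, None, None, 26, 34]
BFS from the root, enqueuing left then right child of each popped node:
  queue [24] -> pop 24, enqueue [1, 49], visited so far: [24]
  queue [1, 49] -> pop 1, enqueue [11], visited so far: [24, 1]
  queue [49, 11] -> pop 49, enqueue [38], visited so far: [24, 1, 49]
  queue [11, 38] -> pop 11, enqueue [20], visited so far: [24, 1, 49, 11]
  queue [38, 20] -> pop 38, enqueue [32, 41], visited so far: [24, 1, 49, 11, 38]
  queue [20, 32, 41] -> pop 20, enqueue [none], visited so far: [24, 1, 49, 11, 38, 20]
  queue [32, 41] -> pop 32, enqueue [26, 34], visited so far: [24, 1, 49, 11, 38, 20, 32]
  queue [41, 26, 34] -> pop 41, enqueue [none], visited so far: [24, 1, 49, 11, 38, 20, 32, 41]
  queue [26, 34] -> pop 26, enqueue [none], visited so far: [24, 1, 49, 11, 38, 20, 32, 41, 26]
  queue [34] -> pop 34, enqueue [none], visited so far: [24, 1, 49, 11, 38, 20, 32, 41, 26, 34]
Result: [24, 1, 49, 11, 38, 20, 32, 41, 26, 34]


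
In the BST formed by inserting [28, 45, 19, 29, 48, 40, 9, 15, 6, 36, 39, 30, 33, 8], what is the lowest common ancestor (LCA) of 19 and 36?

Tree insertion order: [28, 45, 19, 29, 48, 40, 9, 15, 6, 36, 39, 30, 33, 8]
Tree (level-order array): [28, 19, 45, 9, None, 29, 48, 6, 15, None, 40, None, None, None, 8, None, None, 36, None, None, None, 30, 39, None, 33]
In a BST, the LCA of p=19, q=36 is the first node v on the
root-to-leaf path with p <= v <= q (go left if both < v, right if both > v).
Walk from root:
  at 28: 19 <= 28 <= 36, this is the LCA
LCA = 28


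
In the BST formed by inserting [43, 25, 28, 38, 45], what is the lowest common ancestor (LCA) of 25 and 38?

Tree insertion order: [43, 25, 28, 38, 45]
Tree (level-order array): [43, 25, 45, None, 28, None, None, None, 38]
In a BST, the LCA of p=25, q=38 is the first node v on the
root-to-leaf path with p <= v <= q (go left if both < v, right if both > v).
Walk from root:
  at 43: both 25 and 38 < 43, go left
  at 25: 25 <= 25 <= 38, this is the LCA
LCA = 25


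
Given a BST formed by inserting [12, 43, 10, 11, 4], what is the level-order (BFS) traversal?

Tree insertion order: [12, 43, 10, 11, 4]
Tree (level-order array): [12, 10, 43, 4, 11]
BFS from the root, enqueuing left then right child of each popped node:
  queue [12] -> pop 12, enqueue [10, 43], visited so far: [12]
  queue [10, 43] -> pop 10, enqueue [4, 11], visited so far: [12, 10]
  queue [43, 4, 11] -> pop 43, enqueue [none], visited so far: [12, 10, 43]
  queue [4, 11] -> pop 4, enqueue [none], visited so far: [12, 10, 43, 4]
  queue [11] -> pop 11, enqueue [none], visited so far: [12, 10, 43, 4, 11]
Result: [12, 10, 43, 4, 11]


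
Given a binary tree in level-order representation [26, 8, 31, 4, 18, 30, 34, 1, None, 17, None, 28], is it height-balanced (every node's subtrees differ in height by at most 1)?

Tree (level-order array): [26, 8, 31, 4, 18, 30, 34, 1, None, 17, None, 28]
Definition: a tree is height-balanced if, at every node, |h(left) - h(right)| <= 1 (empty subtree has height -1).
Bottom-up per-node check:
  node 1: h_left=-1, h_right=-1, diff=0 [OK], height=0
  node 4: h_left=0, h_right=-1, diff=1 [OK], height=1
  node 17: h_left=-1, h_right=-1, diff=0 [OK], height=0
  node 18: h_left=0, h_right=-1, diff=1 [OK], height=1
  node 8: h_left=1, h_right=1, diff=0 [OK], height=2
  node 28: h_left=-1, h_right=-1, diff=0 [OK], height=0
  node 30: h_left=0, h_right=-1, diff=1 [OK], height=1
  node 34: h_left=-1, h_right=-1, diff=0 [OK], height=0
  node 31: h_left=1, h_right=0, diff=1 [OK], height=2
  node 26: h_left=2, h_right=2, diff=0 [OK], height=3
All nodes satisfy the balance condition.
Result: Balanced


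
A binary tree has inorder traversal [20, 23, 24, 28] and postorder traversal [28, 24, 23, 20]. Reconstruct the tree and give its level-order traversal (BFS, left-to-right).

Inorder:   [20, 23, 24, 28]
Postorder: [28, 24, 23, 20]
Algorithm: postorder visits root last, so walk postorder right-to-left;
each value is the root of the current inorder slice — split it at that
value, recurse on the right subtree first, then the left.
Recursive splits:
  root=20; inorder splits into left=[], right=[23, 24, 28]
  root=23; inorder splits into left=[], right=[24, 28]
  root=24; inorder splits into left=[], right=[28]
  root=28; inorder splits into left=[], right=[]
Reconstructed level-order: [20, 23, 24, 28]


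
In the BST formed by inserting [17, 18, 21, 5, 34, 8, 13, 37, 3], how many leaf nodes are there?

Tree built from: [17, 18, 21, 5, 34, 8, 13, 37, 3]
Tree (level-order array): [17, 5, 18, 3, 8, None, 21, None, None, None, 13, None, 34, None, None, None, 37]
Rule: A leaf has 0 children.
Per-node child counts:
  node 17: 2 child(ren)
  node 5: 2 child(ren)
  node 3: 0 child(ren)
  node 8: 1 child(ren)
  node 13: 0 child(ren)
  node 18: 1 child(ren)
  node 21: 1 child(ren)
  node 34: 1 child(ren)
  node 37: 0 child(ren)
Matching nodes: [3, 13, 37]
Count of leaf nodes: 3


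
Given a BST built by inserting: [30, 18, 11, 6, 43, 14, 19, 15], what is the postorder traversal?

Tree insertion order: [30, 18, 11, 6, 43, 14, 19, 15]
Tree (level-order array): [30, 18, 43, 11, 19, None, None, 6, 14, None, None, None, None, None, 15]
Postorder traversal: [6, 15, 14, 11, 19, 18, 43, 30]


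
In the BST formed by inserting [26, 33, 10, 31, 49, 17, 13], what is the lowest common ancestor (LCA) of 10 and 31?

Tree insertion order: [26, 33, 10, 31, 49, 17, 13]
Tree (level-order array): [26, 10, 33, None, 17, 31, 49, 13]
In a BST, the LCA of p=10, q=31 is the first node v on the
root-to-leaf path with p <= v <= q (go left if both < v, right if both > v).
Walk from root:
  at 26: 10 <= 26 <= 31, this is the LCA
LCA = 26


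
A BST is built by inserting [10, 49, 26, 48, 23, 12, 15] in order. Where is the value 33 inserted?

Starting tree (level order): [10, None, 49, 26, None, 23, 48, 12, None, None, None, None, 15]
Insertion path: 10 -> 49 -> 26 -> 48
Result: insert 33 as left child of 48
Final tree (level order): [10, None, 49, 26, None, 23, 48, 12, None, 33, None, None, 15]


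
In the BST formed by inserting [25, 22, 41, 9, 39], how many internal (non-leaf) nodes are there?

Tree built from: [25, 22, 41, 9, 39]
Tree (level-order array): [25, 22, 41, 9, None, 39]
Rule: An internal node has at least one child.
Per-node child counts:
  node 25: 2 child(ren)
  node 22: 1 child(ren)
  node 9: 0 child(ren)
  node 41: 1 child(ren)
  node 39: 0 child(ren)
Matching nodes: [25, 22, 41]
Count of internal (non-leaf) nodes: 3


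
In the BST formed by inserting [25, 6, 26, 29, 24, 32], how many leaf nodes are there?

Tree built from: [25, 6, 26, 29, 24, 32]
Tree (level-order array): [25, 6, 26, None, 24, None, 29, None, None, None, 32]
Rule: A leaf has 0 children.
Per-node child counts:
  node 25: 2 child(ren)
  node 6: 1 child(ren)
  node 24: 0 child(ren)
  node 26: 1 child(ren)
  node 29: 1 child(ren)
  node 32: 0 child(ren)
Matching nodes: [24, 32]
Count of leaf nodes: 2


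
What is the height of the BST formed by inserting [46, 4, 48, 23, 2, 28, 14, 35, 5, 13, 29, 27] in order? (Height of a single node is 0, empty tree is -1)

Insertion order: [46, 4, 48, 23, 2, 28, 14, 35, 5, 13, 29, 27]
Tree (level-order array): [46, 4, 48, 2, 23, None, None, None, None, 14, 28, 5, None, 27, 35, None, 13, None, None, 29]
Compute height bottom-up (empty subtree = -1):
  height(2) = 1 + max(-1, -1) = 0
  height(13) = 1 + max(-1, -1) = 0
  height(5) = 1 + max(-1, 0) = 1
  height(14) = 1 + max(1, -1) = 2
  height(27) = 1 + max(-1, -1) = 0
  height(29) = 1 + max(-1, -1) = 0
  height(35) = 1 + max(0, -1) = 1
  height(28) = 1 + max(0, 1) = 2
  height(23) = 1 + max(2, 2) = 3
  height(4) = 1 + max(0, 3) = 4
  height(48) = 1 + max(-1, -1) = 0
  height(46) = 1 + max(4, 0) = 5
Height = 5


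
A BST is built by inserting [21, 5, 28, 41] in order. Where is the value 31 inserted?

Starting tree (level order): [21, 5, 28, None, None, None, 41]
Insertion path: 21 -> 28 -> 41
Result: insert 31 as left child of 41
Final tree (level order): [21, 5, 28, None, None, None, 41, 31]


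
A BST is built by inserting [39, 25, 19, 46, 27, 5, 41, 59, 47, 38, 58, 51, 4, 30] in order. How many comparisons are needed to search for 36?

Search path for 36: 39 -> 25 -> 27 -> 38 -> 30
Found: False
Comparisons: 5


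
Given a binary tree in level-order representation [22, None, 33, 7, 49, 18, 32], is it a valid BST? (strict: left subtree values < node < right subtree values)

Level-order array: [22, None, 33, 7, 49, 18, 32]
Validate using subtree bounds (lo, hi): at each node, require lo < value < hi,
then recurse left with hi=value and right with lo=value.
Preorder trace (stopping at first violation):
  at node 22 with bounds (-inf, +inf): OK
  at node 33 with bounds (22, +inf): OK
  at node 7 with bounds (22, 33): VIOLATION
Node 7 violates its bound: not (22 < 7 < 33).
Result: Not a valid BST


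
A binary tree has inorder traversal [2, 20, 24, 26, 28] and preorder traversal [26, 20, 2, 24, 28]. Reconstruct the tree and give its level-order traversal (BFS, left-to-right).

Inorder:  [2, 20, 24, 26, 28]
Preorder: [26, 20, 2, 24, 28]
Algorithm: preorder visits root first, so consume preorder in order;
for each root, split the current inorder slice at that value into
left-subtree inorder and right-subtree inorder, then recurse.
Recursive splits:
  root=26; inorder splits into left=[2, 20, 24], right=[28]
  root=20; inorder splits into left=[2], right=[24]
  root=2; inorder splits into left=[], right=[]
  root=24; inorder splits into left=[], right=[]
  root=28; inorder splits into left=[], right=[]
Reconstructed level-order: [26, 20, 28, 2, 24]


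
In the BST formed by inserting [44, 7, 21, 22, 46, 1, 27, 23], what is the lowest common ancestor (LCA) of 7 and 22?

Tree insertion order: [44, 7, 21, 22, 46, 1, 27, 23]
Tree (level-order array): [44, 7, 46, 1, 21, None, None, None, None, None, 22, None, 27, 23]
In a BST, the LCA of p=7, q=22 is the first node v on the
root-to-leaf path with p <= v <= q (go left if both < v, right if both > v).
Walk from root:
  at 44: both 7 and 22 < 44, go left
  at 7: 7 <= 7 <= 22, this is the LCA
LCA = 7


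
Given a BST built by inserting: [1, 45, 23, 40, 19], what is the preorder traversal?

Tree insertion order: [1, 45, 23, 40, 19]
Tree (level-order array): [1, None, 45, 23, None, 19, 40]
Preorder traversal: [1, 45, 23, 19, 40]


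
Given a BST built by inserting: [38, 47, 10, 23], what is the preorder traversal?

Tree insertion order: [38, 47, 10, 23]
Tree (level-order array): [38, 10, 47, None, 23]
Preorder traversal: [38, 10, 23, 47]


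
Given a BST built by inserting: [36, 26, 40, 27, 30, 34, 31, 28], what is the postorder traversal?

Tree insertion order: [36, 26, 40, 27, 30, 34, 31, 28]
Tree (level-order array): [36, 26, 40, None, 27, None, None, None, 30, 28, 34, None, None, 31]
Postorder traversal: [28, 31, 34, 30, 27, 26, 40, 36]


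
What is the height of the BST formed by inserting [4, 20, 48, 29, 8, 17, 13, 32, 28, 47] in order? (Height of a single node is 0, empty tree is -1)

Insertion order: [4, 20, 48, 29, 8, 17, 13, 32, 28, 47]
Tree (level-order array): [4, None, 20, 8, 48, None, 17, 29, None, 13, None, 28, 32, None, None, None, None, None, 47]
Compute height bottom-up (empty subtree = -1):
  height(13) = 1 + max(-1, -1) = 0
  height(17) = 1 + max(0, -1) = 1
  height(8) = 1 + max(-1, 1) = 2
  height(28) = 1 + max(-1, -1) = 0
  height(47) = 1 + max(-1, -1) = 0
  height(32) = 1 + max(-1, 0) = 1
  height(29) = 1 + max(0, 1) = 2
  height(48) = 1 + max(2, -1) = 3
  height(20) = 1 + max(2, 3) = 4
  height(4) = 1 + max(-1, 4) = 5
Height = 5


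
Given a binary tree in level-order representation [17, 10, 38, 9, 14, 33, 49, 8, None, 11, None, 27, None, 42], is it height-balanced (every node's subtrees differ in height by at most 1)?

Tree (level-order array): [17, 10, 38, 9, 14, 33, 49, 8, None, 11, None, 27, None, 42]
Definition: a tree is height-balanced if, at every node, |h(left) - h(right)| <= 1 (empty subtree has height -1).
Bottom-up per-node check:
  node 8: h_left=-1, h_right=-1, diff=0 [OK], height=0
  node 9: h_left=0, h_right=-1, diff=1 [OK], height=1
  node 11: h_left=-1, h_right=-1, diff=0 [OK], height=0
  node 14: h_left=0, h_right=-1, diff=1 [OK], height=1
  node 10: h_left=1, h_right=1, diff=0 [OK], height=2
  node 27: h_left=-1, h_right=-1, diff=0 [OK], height=0
  node 33: h_left=0, h_right=-1, diff=1 [OK], height=1
  node 42: h_left=-1, h_right=-1, diff=0 [OK], height=0
  node 49: h_left=0, h_right=-1, diff=1 [OK], height=1
  node 38: h_left=1, h_right=1, diff=0 [OK], height=2
  node 17: h_left=2, h_right=2, diff=0 [OK], height=3
All nodes satisfy the balance condition.
Result: Balanced


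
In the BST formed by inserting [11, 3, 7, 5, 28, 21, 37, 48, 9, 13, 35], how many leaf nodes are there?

Tree built from: [11, 3, 7, 5, 28, 21, 37, 48, 9, 13, 35]
Tree (level-order array): [11, 3, 28, None, 7, 21, 37, 5, 9, 13, None, 35, 48]
Rule: A leaf has 0 children.
Per-node child counts:
  node 11: 2 child(ren)
  node 3: 1 child(ren)
  node 7: 2 child(ren)
  node 5: 0 child(ren)
  node 9: 0 child(ren)
  node 28: 2 child(ren)
  node 21: 1 child(ren)
  node 13: 0 child(ren)
  node 37: 2 child(ren)
  node 35: 0 child(ren)
  node 48: 0 child(ren)
Matching nodes: [5, 9, 13, 35, 48]
Count of leaf nodes: 5


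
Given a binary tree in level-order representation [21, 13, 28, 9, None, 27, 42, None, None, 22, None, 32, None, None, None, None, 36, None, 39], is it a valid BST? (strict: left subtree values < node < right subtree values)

Level-order array: [21, 13, 28, 9, None, 27, 42, None, None, 22, None, 32, None, None, None, None, 36, None, 39]
Validate using subtree bounds (lo, hi): at each node, require lo < value < hi,
then recurse left with hi=value and right with lo=value.
Preorder trace (stopping at first violation):
  at node 21 with bounds (-inf, +inf): OK
  at node 13 with bounds (-inf, 21): OK
  at node 9 with bounds (-inf, 13): OK
  at node 28 with bounds (21, +inf): OK
  at node 27 with bounds (21, 28): OK
  at node 22 with bounds (21, 27): OK
  at node 42 with bounds (28, +inf): OK
  at node 32 with bounds (28, 42): OK
  at node 36 with bounds (32, 42): OK
  at node 39 with bounds (36, 42): OK
No violation found at any node.
Result: Valid BST


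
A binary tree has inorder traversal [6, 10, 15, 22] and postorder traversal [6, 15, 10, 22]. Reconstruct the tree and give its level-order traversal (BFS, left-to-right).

Inorder:   [6, 10, 15, 22]
Postorder: [6, 15, 10, 22]
Algorithm: postorder visits root last, so walk postorder right-to-left;
each value is the root of the current inorder slice — split it at that
value, recurse on the right subtree first, then the left.
Recursive splits:
  root=22; inorder splits into left=[6, 10, 15], right=[]
  root=10; inorder splits into left=[6], right=[15]
  root=15; inorder splits into left=[], right=[]
  root=6; inorder splits into left=[], right=[]
Reconstructed level-order: [22, 10, 6, 15]


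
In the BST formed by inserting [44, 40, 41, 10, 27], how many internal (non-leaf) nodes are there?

Tree built from: [44, 40, 41, 10, 27]
Tree (level-order array): [44, 40, None, 10, 41, None, 27]
Rule: An internal node has at least one child.
Per-node child counts:
  node 44: 1 child(ren)
  node 40: 2 child(ren)
  node 10: 1 child(ren)
  node 27: 0 child(ren)
  node 41: 0 child(ren)
Matching nodes: [44, 40, 10]
Count of internal (non-leaf) nodes: 3


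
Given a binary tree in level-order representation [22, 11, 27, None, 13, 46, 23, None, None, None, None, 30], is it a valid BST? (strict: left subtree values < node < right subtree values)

Level-order array: [22, 11, 27, None, 13, 46, 23, None, None, None, None, 30]
Validate using subtree bounds (lo, hi): at each node, require lo < value < hi,
then recurse left with hi=value and right with lo=value.
Preorder trace (stopping at first violation):
  at node 22 with bounds (-inf, +inf): OK
  at node 11 with bounds (-inf, 22): OK
  at node 13 with bounds (11, 22): OK
  at node 27 with bounds (22, +inf): OK
  at node 46 with bounds (22, 27): VIOLATION
Node 46 violates its bound: not (22 < 46 < 27).
Result: Not a valid BST


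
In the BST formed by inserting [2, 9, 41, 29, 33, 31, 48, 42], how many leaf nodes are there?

Tree built from: [2, 9, 41, 29, 33, 31, 48, 42]
Tree (level-order array): [2, None, 9, None, 41, 29, 48, None, 33, 42, None, 31]
Rule: A leaf has 0 children.
Per-node child counts:
  node 2: 1 child(ren)
  node 9: 1 child(ren)
  node 41: 2 child(ren)
  node 29: 1 child(ren)
  node 33: 1 child(ren)
  node 31: 0 child(ren)
  node 48: 1 child(ren)
  node 42: 0 child(ren)
Matching nodes: [31, 42]
Count of leaf nodes: 2


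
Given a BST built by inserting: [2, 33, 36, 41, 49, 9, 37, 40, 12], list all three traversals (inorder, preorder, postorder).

Tree insertion order: [2, 33, 36, 41, 49, 9, 37, 40, 12]
Tree (level-order array): [2, None, 33, 9, 36, None, 12, None, 41, None, None, 37, 49, None, 40]
Inorder (L, root, R): [2, 9, 12, 33, 36, 37, 40, 41, 49]
Preorder (root, L, R): [2, 33, 9, 12, 36, 41, 37, 40, 49]
Postorder (L, R, root): [12, 9, 40, 37, 49, 41, 36, 33, 2]


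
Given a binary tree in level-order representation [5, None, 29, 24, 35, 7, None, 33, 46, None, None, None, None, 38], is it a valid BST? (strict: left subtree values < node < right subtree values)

Level-order array: [5, None, 29, 24, 35, 7, None, 33, 46, None, None, None, None, 38]
Validate using subtree bounds (lo, hi): at each node, require lo < value < hi,
then recurse left with hi=value and right with lo=value.
Preorder trace (stopping at first violation):
  at node 5 with bounds (-inf, +inf): OK
  at node 29 with bounds (5, +inf): OK
  at node 24 with bounds (5, 29): OK
  at node 7 with bounds (5, 24): OK
  at node 35 with bounds (29, +inf): OK
  at node 33 with bounds (29, 35): OK
  at node 46 with bounds (35, +inf): OK
  at node 38 with bounds (35, 46): OK
No violation found at any node.
Result: Valid BST


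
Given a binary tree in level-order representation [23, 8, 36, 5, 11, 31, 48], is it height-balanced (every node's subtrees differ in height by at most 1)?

Tree (level-order array): [23, 8, 36, 5, 11, 31, 48]
Definition: a tree is height-balanced if, at every node, |h(left) - h(right)| <= 1 (empty subtree has height -1).
Bottom-up per-node check:
  node 5: h_left=-1, h_right=-1, diff=0 [OK], height=0
  node 11: h_left=-1, h_right=-1, diff=0 [OK], height=0
  node 8: h_left=0, h_right=0, diff=0 [OK], height=1
  node 31: h_left=-1, h_right=-1, diff=0 [OK], height=0
  node 48: h_left=-1, h_right=-1, diff=0 [OK], height=0
  node 36: h_left=0, h_right=0, diff=0 [OK], height=1
  node 23: h_left=1, h_right=1, diff=0 [OK], height=2
All nodes satisfy the balance condition.
Result: Balanced


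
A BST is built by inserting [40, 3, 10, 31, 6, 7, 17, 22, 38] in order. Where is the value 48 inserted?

Starting tree (level order): [40, 3, None, None, 10, 6, 31, None, 7, 17, 38, None, None, None, 22]
Insertion path: 40
Result: insert 48 as right child of 40
Final tree (level order): [40, 3, 48, None, 10, None, None, 6, 31, None, 7, 17, 38, None, None, None, 22]


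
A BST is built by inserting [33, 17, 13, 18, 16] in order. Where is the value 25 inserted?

Starting tree (level order): [33, 17, None, 13, 18, None, 16]
Insertion path: 33 -> 17 -> 18
Result: insert 25 as right child of 18
Final tree (level order): [33, 17, None, 13, 18, None, 16, None, 25]


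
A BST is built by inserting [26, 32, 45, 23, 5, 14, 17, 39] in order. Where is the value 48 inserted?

Starting tree (level order): [26, 23, 32, 5, None, None, 45, None, 14, 39, None, None, 17]
Insertion path: 26 -> 32 -> 45
Result: insert 48 as right child of 45
Final tree (level order): [26, 23, 32, 5, None, None, 45, None, 14, 39, 48, None, 17]


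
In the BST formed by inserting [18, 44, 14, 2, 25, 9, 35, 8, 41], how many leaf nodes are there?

Tree built from: [18, 44, 14, 2, 25, 9, 35, 8, 41]
Tree (level-order array): [18, 14, 44, 2, None, 25, None, None, 9, None, 35, 8, None, None, 41]
Rule: A leaf has 0 children.
Per-node child counts:
  node 18: 2 child(ren)
  node 14: 1 child(ren)
  node 2: 1 child(ren)
  node 9: 1 child(ren)
  node 8: 0 child(ren)
  node 44: 1 child(ren)
  node 25: 1 child(ren)
  node 35: 1 child(ren)
  node 41: 0 child(ren)
Matching nodes: [8, 41]
Count of leaf nodes: 2


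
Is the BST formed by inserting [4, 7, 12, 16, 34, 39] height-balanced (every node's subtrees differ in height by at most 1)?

Tree (level-order array): [4, None, 7, None, 12, None, 16, None, 34, None, 39]
Definition: a tree is height-balanced if, at every node, |h(left) - h(right)| <= 1 (empty subtree has height -1).
Bottom-up per-node check:
  node 39: h_left=-1, h_right=-1, diff=0 [OK], height=0
  node 34: h_left=-1, h_right=0, diff=1 [OK], height=1
  node 16: h_left=-1, h_right=1, diff=2 [FAIL (|-1-1|=2 > 1)], height=2
  node 12: h_left=-1, h_right=2, diff=3 [FAIL (|-1-2|=3 > 1)], height=3
  node 7: h_left=-1, h_right=3, diff=4 [FAIL (|-1-3|=4 > 1)], height=4
  node 4: h_left=-1, h_right=4, diff=5 [FAIL (|-1-4|=5 > 1)], height=5
Node 16 violates the condition: |-1 - 1| = 2 > 1.
Result: Not balanced


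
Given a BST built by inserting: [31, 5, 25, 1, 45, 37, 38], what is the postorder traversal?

Tree insertion order: [31, 5, 25, 1, 45, 37, 38]
Tree (level-order array): [31, 5, 45, 1, 25, 37, None, None, None, None, None, None, 38]
Postorder traversal: [1, 25, 5, 38, 37, 45, 31]


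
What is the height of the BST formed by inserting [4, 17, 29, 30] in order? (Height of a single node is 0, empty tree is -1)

Insertion order: [4, 17, 29, 30]
Tree (level-order array): [4, None, 17, None, 29, None, 30]
Compute height bottom-up (empty subtree = -1):
  height(30) = 1 + max(-1, -1) = 0
  height(29) = 1 + max(-1, 0) = 1
  height(17) = 1 + max(-1, 1) = 2
  height(4) = 1 + max(-1, 2) = 3
Height = 3


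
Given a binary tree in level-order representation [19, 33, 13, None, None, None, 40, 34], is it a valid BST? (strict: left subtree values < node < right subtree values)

Level-order array: [19, 33, 13, None, None, None, 40, 34]
Validate using subtree bounds (lo, hi): at each node, require lo < value < hi,
then recurse left with hi=value and right with lo=value.
Preorder trace (stopping at first violation):
  at node 19 with bounds (-inf, +inf): OK
  at node 33 with bounds (-inf, 19): VIOLATION
Node 33 violates its bound: not (-inf < 33 < 19).
Result: Not a valid BST


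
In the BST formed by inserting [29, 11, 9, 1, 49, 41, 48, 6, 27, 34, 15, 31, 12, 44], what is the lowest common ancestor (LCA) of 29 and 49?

Tree insertion order: [29, 11, 9, 1, 49, 41, 48, 6, 27, 34, 15, 31, 12, 44]
Tree (level-order array): [29, 11, 49, 9, 27, 41, None, 1, None, 15, None, 34, 48, None, 6, 12, None, 31, None, 44]
In a BST, the LCA of p=29, q=49 is the first node v on the
root-to-leaf path with p <= v <= q (go left if both < v, right if both > v).
Walk from root:
  at 29: 29 <= 29 <= 49, this is the LCA
LCA = 29
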